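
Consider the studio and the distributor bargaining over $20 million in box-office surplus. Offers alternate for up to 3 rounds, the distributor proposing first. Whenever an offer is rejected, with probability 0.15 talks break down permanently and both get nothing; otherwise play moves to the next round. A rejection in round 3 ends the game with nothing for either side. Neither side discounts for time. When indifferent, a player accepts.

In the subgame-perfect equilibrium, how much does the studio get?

2.55

By backward induction:
Round 3 (the distributor proposes): rejection yields 0 for the studio; the distributor offers 0 and keeps 20.
Round 2 (the studio proposes): rejecting gives the distributor an expected 0.85 × 20 = 17, so the studio offers 17, keeping 3.
Round 1 (the distributor proposes): rejecting gives the studio an expected 0.85 × 3 = 2.55. The distributor offers 2.55 and keeps 20 − 2.55 = 17.45.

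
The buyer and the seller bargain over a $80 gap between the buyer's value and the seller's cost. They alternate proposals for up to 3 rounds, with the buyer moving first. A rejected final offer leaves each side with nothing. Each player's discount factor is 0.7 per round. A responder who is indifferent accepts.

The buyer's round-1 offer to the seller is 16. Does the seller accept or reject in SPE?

Reject

Round 3 (the buyer proposes): the seller will accept anything ≥ 0, so the buyer offers 0 and keeps 80.
Round 2 (the seller proposes): the buyer can get 80 next round, worth 0.7 × 80 = 56 now; the seller offers that and keeps 24.
So by rejecting in round 1, the seller gets 24 next round, worth 0.7 × 24 = 16.8 now.
Offer 16 < 16.8, so the seller rejects.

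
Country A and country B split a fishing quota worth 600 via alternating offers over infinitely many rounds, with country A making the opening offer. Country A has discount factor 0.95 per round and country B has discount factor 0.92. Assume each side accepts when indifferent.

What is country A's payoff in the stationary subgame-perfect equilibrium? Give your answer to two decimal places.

380.95

In a stationary SPE each proposer offers the other exactly their discounted continuation value.
If country A keeps x when proposing and country B keeps y when proposing, then x = 600 − 0.92y and y = 600 − 0.95x.
Solving: x = 600(1 − 0.92) / (1 − 0.95·0.92) = 48 / 0.126 ≈ 380.9524.
Country B gets 600 − 380.9524 ≈ 219.0476.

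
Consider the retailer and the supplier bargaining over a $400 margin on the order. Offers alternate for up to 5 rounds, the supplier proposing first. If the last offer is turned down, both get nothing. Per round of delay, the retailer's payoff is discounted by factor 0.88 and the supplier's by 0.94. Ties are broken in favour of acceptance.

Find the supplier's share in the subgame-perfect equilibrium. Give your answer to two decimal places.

Work backward from the last round.
Round 5 (the supplier proposes): rejection yields 0 for the retailer; the supplier offers 0 and keeps 400.
Round 4 (the retailer proposes): the supplier can get 400 next round, worth 0.94 × 400 = 376 now; the retailer offers that and keeps 24.
Round 3 (the supplier proposes): the retailer can get 24 next round, worth 0.88 × 24 = 21.12 now, so the supplier offers 21.12, keeping 378.88.
Round 2 (the retailer proposes): the supplier can get 378.88 next round, worth 0.94 × 378.88 = 356.1472 now, so the retailer offers 356.1472, keeping 43.8528.
Round 1 (the supplier proposes): the retailer can get 43.8528 next round, worth 0.88 × 43.8528 = 38.590464 now. The supplier offers 38.590464 and keeps 400 − 38.590464 = 361.409536.

361.41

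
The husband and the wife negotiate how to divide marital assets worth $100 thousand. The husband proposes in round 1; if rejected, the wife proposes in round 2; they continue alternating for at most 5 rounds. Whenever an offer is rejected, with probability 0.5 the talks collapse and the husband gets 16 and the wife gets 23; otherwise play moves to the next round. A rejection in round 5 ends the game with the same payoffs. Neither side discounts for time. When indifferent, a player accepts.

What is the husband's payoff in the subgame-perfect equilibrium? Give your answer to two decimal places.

57.94

Round 5 (the husband proposes): the wife gets 23 if talks fail, so the husband offers 23 and keeps 77.
Round 4 (the wife proposes): rejecting gives the husband an expected 0.5 × 77 + 0.5 × 16 = 46.5. The wife offers 46.5 and keeps 100 − 46.5 = 53.5.
Round 3 (the husband proposes): rejecting gives the wife an expected 0.5 × 53.5 + 0.5 × 23 = 38.25; the husband offers that and keeps 61.75.
Round 2 (the wife proposes): rejecting gives the husband an expected 0.5 × 61.75 + 0.5 × 16 = 38.875; the wife offers that and keeps 61.125.
Round 1 (the husband proposes): rejecting gives the wife an expected 0.5 × 61.125 + 0.5 × 23 = 42.0625, so the husband offers 42.0625, keeping 57.9375.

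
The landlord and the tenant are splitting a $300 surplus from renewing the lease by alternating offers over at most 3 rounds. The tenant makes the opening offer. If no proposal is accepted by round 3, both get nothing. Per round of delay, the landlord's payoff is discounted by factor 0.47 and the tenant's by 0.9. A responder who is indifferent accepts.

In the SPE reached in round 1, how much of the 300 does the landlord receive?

Round 3 (the tenant proposes): rejection yields 0 for the landlord; the tenant offers 0 and keeps 300.
Round 2 (the landlord proposes): the tenant can get 300 next round, worth 0.9 × 300 = 270 now. The landlord offers 270 and keeps 300 − 270 = 30.
Round 1 (the tenant proposes): the landlord can get 30 next round, worth 0.47 × 30 = 14.1 now, so the tenant offers 14.1, keeping 285.9.

14.1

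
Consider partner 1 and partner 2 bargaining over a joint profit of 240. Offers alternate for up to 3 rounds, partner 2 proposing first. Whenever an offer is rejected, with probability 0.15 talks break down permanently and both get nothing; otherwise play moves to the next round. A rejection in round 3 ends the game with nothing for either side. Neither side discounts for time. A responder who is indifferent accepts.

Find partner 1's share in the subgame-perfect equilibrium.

30.6

By backward induction:
Round 3 (partner 2 proposes): partner 1 will accept anything ≥ 0, so partner 2 offers 0 and keeps 240.
Round 2 (partner 1 proposes): rejecting gives partner 2 an expected 0.85 × 240 = 204. Partner 1 offers 204 and keeps 240 − 204 = 36.
Round 1 (partner 2 proposes): rejecting gives partner 1 an expected 0.85 × 36 = 30.6, so partner 2 offers 30.6, keeping 209.4.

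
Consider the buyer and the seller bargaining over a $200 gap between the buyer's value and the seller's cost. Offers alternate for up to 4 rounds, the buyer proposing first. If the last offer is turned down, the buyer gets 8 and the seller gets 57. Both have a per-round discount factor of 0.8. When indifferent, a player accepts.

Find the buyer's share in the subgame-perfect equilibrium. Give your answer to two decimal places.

69.70

Round 4 (the seller proposes): the buyer gets 8 if talks fail, so the seller offers 8 and keeps 192.
Round 3 (the buyer proposes): the seller can get 192 next round, worth 0.8 × 192 = 153.6 now; the buyer offers that and keeps 46.4.
Round 2 (the seller proposes): the buyer can get 46.4 next round, worth 0.8 × 46.4 = 37.12 now, so the seller offers 37.12, keeping 162.88.
Round 1 (the buyer proposes): the seller can get 162.88 next round, worth 0.8 × 162.88 = 130.304 now, so the buyer offers 130.304, keeping 69.696.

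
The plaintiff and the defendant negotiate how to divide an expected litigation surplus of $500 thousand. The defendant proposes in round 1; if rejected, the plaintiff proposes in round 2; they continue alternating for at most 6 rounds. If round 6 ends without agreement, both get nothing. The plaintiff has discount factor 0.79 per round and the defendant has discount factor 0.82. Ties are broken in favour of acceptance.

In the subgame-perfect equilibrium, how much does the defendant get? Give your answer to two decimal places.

Round 6 (the plaintiff proposes): the defendant will accept anything ≥ 0, so the plaintiff offers 0 and keeps 500.
Round 5 (the defendant proposes): the plaintiff can get 500 next round, worth 0.79 × 500 = 395 now. The defendant offers 395 and keeps 500 − 395 = 105.
Round 4 (the plaintiff proposes): the defendant can get 105 next round, worth 0.82 × 105 = 86.1 now, so the plaintiff offers 86.1, keeping 413.9.
Round 3 (the defendant proposes): the plaintiff can get 413.9 next round, worth 0.79 × 413.9 = 326.981 now. The defendant offers 326.981 and keeps 500 − 326.981 = 173.019.
Round 2 (the plaintiff proposes): the defendant can get 173.019 next round, worth 0.82 × 173.019 = 141.87558 now; the plaintiff offers that and keeps 358.12442.
Round 1 (the defendant proposes): the plaintiff can get 358.12442 next round, worth 0.79 × 358.12442 = 282.9182918 now. The defendant offers 282.9182918 and keeps 500 − 282.9182918 = 217.0817082.

217.08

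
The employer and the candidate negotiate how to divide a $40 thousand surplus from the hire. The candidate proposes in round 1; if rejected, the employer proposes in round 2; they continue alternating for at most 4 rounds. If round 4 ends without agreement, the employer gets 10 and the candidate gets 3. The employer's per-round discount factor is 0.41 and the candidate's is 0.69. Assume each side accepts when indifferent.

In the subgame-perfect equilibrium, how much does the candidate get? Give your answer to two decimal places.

Work backward from the last round.
Round 4 (the employer proposes): the candidate gets 3 if talks fail, so the employer offers 3 and keeps 37.
Round 3 (the candidate proposes): the employer can get 37 next round, worth 0.41 × 37 = 15.17 now. The candidate offers 15.17 and keeps 40 − 15.17 = 24.83.
Round 2 (the employer proposes): the candidate can get 24.83 next round, worth 0.69 × 24.83 = 17.1327 now. The employer offers 17.1327 and keeps 40 − 17.1327 = 22.8673.
Round 1 (the candidate proposes): the employer can get 22.8673 next round, worth 0.41 × 22.8673 = 9.375593 now, so the candidate offers 9.375593, keeping 30.624407.

30.62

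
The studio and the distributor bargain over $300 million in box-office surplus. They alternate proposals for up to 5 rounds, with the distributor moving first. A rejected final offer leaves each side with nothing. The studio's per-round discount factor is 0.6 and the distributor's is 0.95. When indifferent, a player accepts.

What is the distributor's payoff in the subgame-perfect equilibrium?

285.87

Round 5 (the distributor proposes): the studio will accept anything ≥ 0, so the distributor offers 0 and keeps 300.
Round 4 (the studio proposes): the distributor can get 300 next round, worth 0.95 × 300 = 285 now. The studio offers 285 and keeps 300 − 285 = 15.
Round 3 (the distributor proposes): the studio can get 15 next round, worth 0.6 × 15 = 9 now, so the distributor offers 9, keeping 291.
Round 2 (the studio proposes): the distributor can get 291 next round, worth 0.95 × 291 = 276.45 now; the studio offers that and keeps 23.55.
Round 1 (the distributor proposes): the studio can get 23.55 next round, worth 0.6 × 23.55 = 14.13 now; the distributor offers that and keeps 285.87.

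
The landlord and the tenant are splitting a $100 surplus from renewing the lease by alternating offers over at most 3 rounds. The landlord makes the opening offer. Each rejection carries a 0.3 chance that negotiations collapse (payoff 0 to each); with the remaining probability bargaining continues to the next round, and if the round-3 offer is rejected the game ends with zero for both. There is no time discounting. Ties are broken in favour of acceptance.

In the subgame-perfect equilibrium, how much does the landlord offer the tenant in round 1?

By backward induction:
Round 3 (the landlord proposes): the tenant will accept anything ≥ 0, so the landlord offers 0 and keeps 100.
Round 2 (the tenant proposes): rejecting gives the landlord an expected 0.7 × 100 = 70; the tenant offers that and keeps 30.
Round 1 (the landlord proposes): rejecting gives the tenant an expected 0.7 × 30 = 21, so the landlord offers 21, keeping 79.

21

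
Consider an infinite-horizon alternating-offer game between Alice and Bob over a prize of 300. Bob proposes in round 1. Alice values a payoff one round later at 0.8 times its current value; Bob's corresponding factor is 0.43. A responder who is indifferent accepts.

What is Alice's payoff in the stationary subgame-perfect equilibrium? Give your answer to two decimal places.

208.54

In a stationary SPE each proposer offers the other exactly their discounted continuation value.
If Bob keeps x when proposing and Alice keeps y when proposing, then x = 300 − 0.8y and y = 300 − 0.43x.
Solving: x = 300(1 − 0.8) / (1 − 0.43·0.8) = 60 / 0.656 ≈ 91.4634.
Alice gets 300 − 91.4634 ≈ 208.5366.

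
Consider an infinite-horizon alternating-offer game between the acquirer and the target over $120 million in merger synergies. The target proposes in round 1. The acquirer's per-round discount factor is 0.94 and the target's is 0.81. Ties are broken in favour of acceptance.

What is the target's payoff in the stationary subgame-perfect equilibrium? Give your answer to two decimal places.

Let x be the target's share when the target proposes and y be the acquirer's share when the acquirer proposes.
The acquirer accepts iff offered ≥ 0.94·y, so x = 120 − 0.94y. Symmetrically y = 120 − 0.81x.
Substituting: x = 120 − 0.94(120 − 0.81x), giving x(1 − 0.81·0.94) = 120(1 − 0.94).
So x = 120 × 0.06 / 0.2386 ≈ 30.1760, and the acquirer receives 120 − x ≈ 89.8240.

30.18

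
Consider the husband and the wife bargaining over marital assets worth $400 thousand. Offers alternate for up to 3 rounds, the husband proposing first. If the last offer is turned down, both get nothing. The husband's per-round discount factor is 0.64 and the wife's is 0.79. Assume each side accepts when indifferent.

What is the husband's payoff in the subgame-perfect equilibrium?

286.24

Solve by backward induction from round 3.
Round 3 (the husband proposes): rejection yields 0 for the wife; the husband offers 0 and keeps 400.
Round 2 (the wife proposes): the husband can get 400 next round, worth 0.64 × 400 = 256 now; the wife offers that and keeps 144.
Round 1 (the husband proposes): the wife can get 144 next round, worth 0.79 × 144 = 113.76 now, so the husband offers 113.76, keeping 286.24.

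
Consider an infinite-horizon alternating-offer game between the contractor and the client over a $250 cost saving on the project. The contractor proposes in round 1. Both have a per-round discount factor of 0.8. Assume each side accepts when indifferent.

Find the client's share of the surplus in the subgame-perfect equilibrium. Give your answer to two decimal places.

111.11

In a stationary SPE each proposer offers the other exactly their discounted continuation value.
If the contractor keeps x when proposing and the client keeps y when proposing, then x = 250 − 0.8y and y = 250 − 0.8x.
Solving: x = 250(1 − 0.8) / (1 − 0.8·0.8) = 50 / 0.36 ≈ 138.8889.
The client gets 250 − 138.8889 ≈ 111.1111.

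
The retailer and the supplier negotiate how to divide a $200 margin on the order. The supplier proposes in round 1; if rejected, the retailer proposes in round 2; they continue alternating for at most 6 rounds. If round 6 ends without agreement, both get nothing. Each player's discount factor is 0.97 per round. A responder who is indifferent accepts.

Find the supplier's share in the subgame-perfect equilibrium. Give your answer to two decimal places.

16.96

Round 6 (the retailer proposes): rejection yields 0 for the supplier; the retailer offers 0 and keeps 200.
Round 5 (the supplier proposes): the retailer can get 200 next round, worth 0.97 × 200 = 194 now. The supplier offers 194 and keeps 200 − 194 = 6.
Round 4 (the retailer proposes): the supplier can get 6 next round, worth 0.97 × 6 = 5.82 now; the retailer offers that and keeps 194.18.
Round 3 (the supplier proposes): the retailer can get 194.18 next round, worth 0.97 × 194.18 = 188.3546 now, so the supplier offers 188.3546, keeping 11.6454.
Round 2 (the retailer proposes): the supplier can get 11.6454 next round, worth 0.97 × 11.6454 = 11.296038 now. The retailer offers 11.296038 and keeps 200 − 11.296038 = 188.703962.
Round 1 (the supplier proposes): the retailer can get 188.703962 next round, worth 0.97 × 188.703962 = 183.04284314 now. The supplier offers 183.04284314 and keeps 200 − 183.04284314 = 16.95715686.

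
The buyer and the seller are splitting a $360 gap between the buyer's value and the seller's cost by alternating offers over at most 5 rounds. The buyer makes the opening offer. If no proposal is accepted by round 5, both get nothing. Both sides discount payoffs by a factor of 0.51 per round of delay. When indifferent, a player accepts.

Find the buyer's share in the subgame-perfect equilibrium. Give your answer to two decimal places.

Round 5 (the buyer proposes): rejection yields 0 for the seller; the buyer offers 0 and keeps 360.
Round 4 (the seller proposes): the buyer can get 360 next round, worth 0.51 × 360 = 183.6 now. The seller offers 183.6 and keeps 360 − 183.6 = 176.4.
Round 3 (the buyer proposes): the seller can get 176.4 next round, worth 0.51 × 176.4 = 89.964 now. The buyer offers 89.964 and keeps 360 − 89.964 = 270.036.
Round 2 (the seller proposes): the buyer can get 270.036 next round, worth 0.51 × 270.036 = 137.71836 now; the seller offers that and keeps 222.28164.
Round 1 (the buyer proposes): the seller can get 222.28164 next round, worth 0.51 × 222.28164 = 113.3636364 now, so the buyer offers 113.3636364, keeping 246.6363636.

246.64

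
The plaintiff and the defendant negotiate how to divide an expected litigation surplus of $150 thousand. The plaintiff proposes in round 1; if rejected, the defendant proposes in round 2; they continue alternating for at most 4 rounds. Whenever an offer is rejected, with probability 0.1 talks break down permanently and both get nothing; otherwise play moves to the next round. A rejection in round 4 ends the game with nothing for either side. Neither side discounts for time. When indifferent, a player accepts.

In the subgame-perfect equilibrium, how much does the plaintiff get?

Round 4 (the defendant proposes): the plaintiff will accept anything ≥ 0, so the defendant offers 0 and keeps 150.
Round 3 (the plaintiff proposes): rejecting gives the defendant an expected 0.9 × 150 = 135; the plaintiff offers that and keeps 15.
Round 2 (the defendant proposes): rejecting gives the plaintiff an expected 0.9 × 15 = 13.5, so the defendant offers 13.5, keeping 136.5.
Round 1 (the plaintiff proposes): rejecting gives the defendant an expected 0.9 × 136.5 = 122.85. The plaintiff offers 122.85 and keeps 150 − 122.85 = 27.15.

27.15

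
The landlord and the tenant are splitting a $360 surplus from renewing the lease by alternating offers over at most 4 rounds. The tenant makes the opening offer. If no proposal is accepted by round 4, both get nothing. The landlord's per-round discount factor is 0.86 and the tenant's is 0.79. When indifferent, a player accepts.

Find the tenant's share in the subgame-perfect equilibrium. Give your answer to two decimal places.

Round 4 (the landlord proposes): rejection yields 0 for the tenant; the landlord offers 0 and keeps 360.
Round 3 (the tenant proposes): the landlord can get 360 next round, worth 0.86 × 360 = 309.6 now. The tenant offers 309.6 and keeps 360 − 309.6 = 50.4.
Round 2 (the landlord proposes): the tenant can get 50.4 next round, worth 0.79 × 50.4 = 39.816 now; the landlord offers that and keeps 320.184.
Round 1 (the tenant proposes): the landlord can get 320.184 next round, worth 0.86 × 320.184 = 275.35824 now; the tenant offers that and keeps 84.64176.

84.64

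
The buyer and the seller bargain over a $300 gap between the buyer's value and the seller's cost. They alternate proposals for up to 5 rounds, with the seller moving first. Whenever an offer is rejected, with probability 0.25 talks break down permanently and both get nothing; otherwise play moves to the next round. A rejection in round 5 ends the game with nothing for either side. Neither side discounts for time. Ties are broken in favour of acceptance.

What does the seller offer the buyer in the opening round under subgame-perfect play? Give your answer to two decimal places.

By backward induction:
Round 5 (the seller proposes): rejection yields 0 for the buyer; the seller offers 0 and keeps 300.
Round 4 (the buyer proposes): rejecting gives the seller an expected 0.75 × 300 = 225. The buyer offers 225 and keeps 300 − 225 = 75.
Round 3 (the seller proposes): rejecting gives the buyer an expected 0.75 × 75 = 56.25. The seller offers 56.25 and keeps 300 − 56.25 = 243.75.
Round 2 (the buyer proposes): rejecting gives the seller an expected 0.75 × 243.75 = 182.8125; the buyer offers that and keeps 117.1875.
Round 1 (the seller proposes): rejecting gives the buyer an expected 0.75 × 117.1875 = 87.890625; the seller offers that and keeps 212.109375.

87.89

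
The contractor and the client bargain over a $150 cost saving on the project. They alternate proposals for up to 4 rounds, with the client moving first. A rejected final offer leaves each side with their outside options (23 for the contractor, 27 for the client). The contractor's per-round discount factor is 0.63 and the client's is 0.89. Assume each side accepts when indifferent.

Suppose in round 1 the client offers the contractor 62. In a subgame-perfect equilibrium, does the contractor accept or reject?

Accept

Round 4 (the contractor proposes): the client gets 27 if talks fail, so the contractor offers 27 and keeps 123.
Round 3 (the client proposes): the contractor can get 123 next round, worth 0.63 × 123 = 77.49 now, so the client offers 77.49, keeping 72.51.
Round 2 (the contractor proposes): the client can get 72.51 next round, worth 0.89 × 72.51 = 64.5339 now, so the contractor offers 64.5339, keeping 85.4661.
So by rejecting in round 1, the contractor gets 85.4661 next round, worth 0.63 × 85.4661 = 53.843643 now.
Offer 62 ≥ 53.843643, so the contractor accepts.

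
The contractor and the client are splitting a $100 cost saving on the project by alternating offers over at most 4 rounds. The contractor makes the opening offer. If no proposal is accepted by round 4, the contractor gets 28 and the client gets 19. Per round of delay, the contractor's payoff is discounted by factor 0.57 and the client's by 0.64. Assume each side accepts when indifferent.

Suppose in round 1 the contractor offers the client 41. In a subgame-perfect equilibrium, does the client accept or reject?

Work out the client's continuation value if the offer is rejected.
Round 4 (the client proposes): the contractor gets 28 if talks fail, so the client offers 28 and keeps 72.
Round 3 (the contractor proposes): the client can get 72 next round, worth 0.64 × 72 = 46.08 now. The contractor offers 46.08 and keeps 100 − 46.08 = 53.92.
Round 2 (the client proposes): the contractor can get 53.92 next round, worth 0.57 × 53.92 = 30.7344 now, so the client offers 30.7344, keeping 69.2656.
So by rejecting in round 1, the client gets 69.2656 next round, worth 0.64 × 69.2656 = 44.329984 now.
Offer 41 < 44.329984, so the client rejects.

Reject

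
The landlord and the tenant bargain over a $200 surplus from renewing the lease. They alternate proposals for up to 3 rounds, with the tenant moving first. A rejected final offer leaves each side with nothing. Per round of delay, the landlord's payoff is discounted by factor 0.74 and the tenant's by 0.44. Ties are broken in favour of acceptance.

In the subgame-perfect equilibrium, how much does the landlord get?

Work backward from the last round.
Round 3 (the tenant proposes): rejection yields 0 for the landlord; the tenant offers 0 and keeps 200.
Round 2 (the landlord proposes): the tenant can get 200 next round, worth 0.44 × 200 = 88 now, so the landlord offers 88, keeping 112.
Round 1 (the tenant proposes): the landlord can get 112 next round, worth 0.74 × 112 = 82.88 now. The tenant offers 82.88 and keeps 200 − 82.88 = 117.12.

82.88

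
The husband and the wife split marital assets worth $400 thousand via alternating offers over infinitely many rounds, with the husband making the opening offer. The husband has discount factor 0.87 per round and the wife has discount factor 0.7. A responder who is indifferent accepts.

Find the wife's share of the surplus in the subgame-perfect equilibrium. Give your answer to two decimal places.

93.09

In a stationary SPE each proposer offers the other exactly their discounted continuation value.
If the husband keeps x when proposing and the wife keeps y when proposing, then x = 400 − 0.7y and y = 400 − 0.87x.
Solving: x = 400(1 − 0.7) / (1 − 0.87·0.7) = 120 / 0.391 ≈ 306.9054.
The wife gets 400 − 306.9054 ≈ 93.0946.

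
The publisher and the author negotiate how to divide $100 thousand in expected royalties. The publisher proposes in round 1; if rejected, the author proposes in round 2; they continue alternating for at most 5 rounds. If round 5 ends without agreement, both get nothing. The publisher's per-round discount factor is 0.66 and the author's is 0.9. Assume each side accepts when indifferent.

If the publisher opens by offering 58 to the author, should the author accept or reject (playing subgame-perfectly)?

Round 5 (the publisher proposes): the author will accept anything ≥ 0, so the publisher offers 0 and keeps 100.
Round 4 (the author proposes): the publisher can get 100 next round, worth 0.66 × 100 = 66 now; the author offers that and keeps 34.
Round 3 (the publisher proposes): the author can get 34 next round, worth 0.9 × 34 = 30.6 now. The publisher offers 30.6 and keeps 100 − 30.6 = 69.4.
Round 2 (the author proposes): the publisher can get 69.4 next round, worth 0.66 × 69.4 = 45.804 now; the author offers that and keeps 54.196.
So by rejecting in round 1, the author gets 54.196 next round, worth 0.9 × 54.196 = 48.7764 now.
Offer 58 ≥ 48.7764, so the author accepts.

Accept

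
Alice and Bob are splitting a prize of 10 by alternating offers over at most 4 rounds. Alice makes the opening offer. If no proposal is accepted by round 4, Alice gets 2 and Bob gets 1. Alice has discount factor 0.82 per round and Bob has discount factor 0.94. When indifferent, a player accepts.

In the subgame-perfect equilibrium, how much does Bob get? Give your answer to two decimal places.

Round 4 (Bob proposes): Alice gets 2 if talks fail, so Bob offers 2 and keeps 8.
Round 3 (Alice proposes): Bob can get 8 next round, worth 0.94 × 8 = 7.52 now. Alice offers 7.52 and keeps 10 − 7.52 = 2.48.
Round 2 (Bob proposes): Alice can get 2.48 next round, worth 0.82 × 2.48 = 2.0336 now, so Bob offers 2.0336, keeping 7.9664.
Round 1 (Alice proposes): Bob can get 7.9664 next round, worth 0.94 × 7.9664 = 7.488416 now, so Alice offers 7.488416, keeping 2.511584.

7.49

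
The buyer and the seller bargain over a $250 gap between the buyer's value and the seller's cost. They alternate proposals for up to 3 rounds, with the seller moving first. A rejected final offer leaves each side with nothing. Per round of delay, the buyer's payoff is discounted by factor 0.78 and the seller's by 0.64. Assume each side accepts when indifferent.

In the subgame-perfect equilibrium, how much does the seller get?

Solve by backward induction from round 3.
Round 3 (the seller proposes): rejection yields 0 for the buyer; the seller offers 0 and keeps 250.
Round 2 (the buyer proposes): the seller can get 250 next round, worth 0.64 × 250 = 160 now, so the buyer offers 160, keeping 90.
Round 1 (the seller proposes): the buyer can get 90 next round, worth 0.78 × 90 = 70.2 now, so the seller offers 70.2, keeping 179.8.

179.8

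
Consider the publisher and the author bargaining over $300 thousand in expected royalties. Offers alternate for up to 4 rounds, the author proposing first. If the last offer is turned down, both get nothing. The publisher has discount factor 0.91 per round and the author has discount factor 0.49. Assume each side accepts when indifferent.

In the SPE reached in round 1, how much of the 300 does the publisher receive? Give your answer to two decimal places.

260.96

Round 4 (the publisher proposes): the author will accept anything ≥ 0, so the publisher offers 0 and keeps 300.
Round 3 (the author proposes): the publisher can get 300 next round, worth 0.91 × 300 = 273 now, so the author offers 273, keeping 27.
Round 2 (the publisher proposes): the author can get 27 next round, worth 0.49 × 27 = 13.23 now, so the publisher offers 13.23, keeping 286.77.
Round 1 (the author proposes): the publisher can get 286.77 next round, worth 0.91 × 286.77 = 260.9607 now; the author offers that and keeps 39.0393.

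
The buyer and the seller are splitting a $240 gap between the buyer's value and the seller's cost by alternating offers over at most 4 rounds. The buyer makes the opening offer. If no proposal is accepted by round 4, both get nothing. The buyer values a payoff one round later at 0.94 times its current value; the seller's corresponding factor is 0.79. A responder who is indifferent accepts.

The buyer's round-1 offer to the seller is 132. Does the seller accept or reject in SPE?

Round 4 (the seller proposes): rejection yields 0 for the buyer; the seller offers 0 and keeps 240.
Round 3 (the buyer proposes): the seller can get 240 next round, worth 0.79 × 240 = 189.6 now; the buyer offers that and keeps 50.4.
Round 2 (the seller proposes): the buyer can get 50.4 next round, worth 0.94 × 50.4 = 47.376 now. The seller offers 47.376 and keeps 240 − 47.376 = 192.624.
So by rejecting in round 1, the seller gets 192.624 next round, worth 0.79 × 192.624 = 152.17296 now.
Offer 132 < 152.17296, so the seller rejects.

Reject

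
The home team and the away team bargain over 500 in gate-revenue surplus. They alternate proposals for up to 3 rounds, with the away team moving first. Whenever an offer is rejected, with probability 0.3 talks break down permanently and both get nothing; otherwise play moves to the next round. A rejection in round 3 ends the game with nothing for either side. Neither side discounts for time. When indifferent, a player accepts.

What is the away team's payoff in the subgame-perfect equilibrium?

395

By backward induction:
Round 3 (the away team proposes): rejection yields 0 for the home team; the away team offers 0 and keeps 500.
Round 2 (the home team proposes): rejecting gives the away team an expected 0.7 × 500 = 350, so the home team offers 350, keeping 150.
Round 1 (the away team proposes): rejecting gives the home team an expected 0.7 × 150 = 105, so the away team offers 105, keeping 395.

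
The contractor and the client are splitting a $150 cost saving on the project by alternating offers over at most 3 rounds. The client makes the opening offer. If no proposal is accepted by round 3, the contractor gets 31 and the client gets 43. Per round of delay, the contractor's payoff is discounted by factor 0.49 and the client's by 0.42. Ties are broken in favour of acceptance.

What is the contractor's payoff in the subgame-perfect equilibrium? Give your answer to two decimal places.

Round 3 (the client proposes): the contractor gets 31 if talks fail, so the client offers 31 and keeps 119.
Round 2 (the contractor proposes): the client can get 119 next round, worth 0.42 × 119 = 49.98 now; the contractor offers that and keeps 100.02.
Round 1 (the client proposes): the contractor can get 100.02 next round, worth 0.49 × 100.02 = 49.0098 now; the client offers that and keeps 100.9902.

49.01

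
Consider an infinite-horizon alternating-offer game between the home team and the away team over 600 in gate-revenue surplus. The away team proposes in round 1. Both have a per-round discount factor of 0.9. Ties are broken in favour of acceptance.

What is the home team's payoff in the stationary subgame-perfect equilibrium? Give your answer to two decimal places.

When the away team proposes, the home team accepts any offer worth at least 0.9 times what the home team would get by proposing next round; and vice versa.
This gives x = 600 − 0.9y and y = 600 − 0.9x, where x and y are each side's share when it proposes.
Hence (1 − 0.9·0.9)x = 600(1 − 0.9), i.e. 0.19·x = 60.
x ≈ 315.7895; the home team's share is 600 − x ≈ 284.2105.

284.21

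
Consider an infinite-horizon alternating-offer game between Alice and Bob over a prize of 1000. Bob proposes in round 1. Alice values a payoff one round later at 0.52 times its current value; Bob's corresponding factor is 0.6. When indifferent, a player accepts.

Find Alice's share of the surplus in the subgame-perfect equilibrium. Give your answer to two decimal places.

302.33

Let x be Bob's share when Bob proposes and y be Alice's share when Alice proposes.
Alice accepts iff offered ≥ 0.52·y, so x = 1000 − 0.52y. Symmetrically y = 1000 − 0.6x.
Substituting: x = 1000 − 0.52(1000 − 0.6x), giving x(1 − 0.6·0.52) = 1000(1 − 0.52).
So x = 1000 × 0.48 / 0.688 ≈ 697.6744, and Alice receives 1000 − x ≈ 302.3256.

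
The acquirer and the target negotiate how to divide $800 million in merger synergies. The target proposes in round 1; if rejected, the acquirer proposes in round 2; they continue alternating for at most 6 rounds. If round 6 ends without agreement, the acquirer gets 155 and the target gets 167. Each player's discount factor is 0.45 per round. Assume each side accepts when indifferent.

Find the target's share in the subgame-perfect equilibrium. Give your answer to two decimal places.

550.22

Round 6 (the acquirer proposes): the target gets 167 if talks fail, so the acquirer offers 167 and keeps 633.
Round 5 (the target proposes): the acquirer can get 633 next round, worth 0.45 × 633 = 284.85 now. The target offers 284.85 and keeps 800 − 284.85 = 515.15.
Round 4 (the acquirer proposes): the target can get 515.15 next round, worth 0.45 × 515.15 = 231.8175 now; the acquirer offers that and keeps 568.1825.
Round 3 (the target proposes): the acquirer can get 568.1825 next round, worth 0.45 × 568.1825 = 255.682125 now, so the target offers 255.682125, keeping 544.317875.
Round 2 (the acquirer proposes): the target can get 544.317875 next round, worth 0.45 × 544.317875 = 244.94304375 now, so the acquirer offers 244.94304375, keeping 555.05695625.
Round 1 (the target proposes): the acquirer can get 555.05695625 next round, worth 0.45 × 555.05695625 = 249.7756303125 now. The target offers 249.7756303125 and keeps 800 − 249.7756303125 = 550.2243696875.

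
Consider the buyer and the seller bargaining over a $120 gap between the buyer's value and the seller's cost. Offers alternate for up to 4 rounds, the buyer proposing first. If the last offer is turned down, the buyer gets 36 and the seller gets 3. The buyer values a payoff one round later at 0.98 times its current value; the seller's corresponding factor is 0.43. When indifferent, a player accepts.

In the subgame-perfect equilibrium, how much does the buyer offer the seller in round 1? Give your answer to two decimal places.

Round 4 (the seller proposes): the buyer gets 36 if talks fail, so the seller offers 36 and keeps 84.
Round 3 (the buyer proposes): the seller can get 84 next round, worth 0.43 × 84 = 36.12 now, so the buyer offers 36.12, keeping 83.88.
Round 2 (the seller proposes): the buyer can get 83.88 next round, worth 0.98 × 83.88 = 82.2024 now. The seller offers 82.2024 and keeps 120 − 82.2024 = 37.7976.
Round 1 (the buyer proposes): the seller can get 37.7976 next round, worth 0.43 × 37.7976 = 16.252968 now. The buyer offers 16.252968 and keeps 120 − 16.252968 = 103.747032.

16.25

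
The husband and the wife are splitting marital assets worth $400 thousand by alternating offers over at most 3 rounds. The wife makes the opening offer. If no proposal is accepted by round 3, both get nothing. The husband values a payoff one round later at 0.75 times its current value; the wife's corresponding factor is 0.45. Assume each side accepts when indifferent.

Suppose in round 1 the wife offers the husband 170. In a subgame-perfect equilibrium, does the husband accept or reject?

Accept

Round 3 (the wife proposes): the husband will accept anything ≥ 0, so the wife offers 0 and keeps 400.
Round 2 (the husband proposes): the wife can get 400 next round, worth 0.45 × 400 = 180 now; the husband offers that and keeps 220.
So by rejecting in round 1, the husband gets 220 next round, worth 0.75 × 220 = 165 now.
Offer 170 ≥ 165, so the husband accepts.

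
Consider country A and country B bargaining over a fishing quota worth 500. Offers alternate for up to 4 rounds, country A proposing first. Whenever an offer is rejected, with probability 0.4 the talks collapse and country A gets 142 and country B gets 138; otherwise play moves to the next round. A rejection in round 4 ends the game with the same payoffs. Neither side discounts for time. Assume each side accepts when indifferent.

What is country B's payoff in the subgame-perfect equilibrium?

Round 4 (country B proposes): country A gets 142 if talks fail, so country B offers 142 and keeps 358.
Round 3 (country A proposes): rejecting gives country B an expected 0.6 × 358 + 0.4 × 138 = 270. Country A offers 270 and keeps 500 − 270 = 230.
Round 2 (country B proposes): rejecting gives country A an expected 0.6 × 230 + 0.4 × 142 = 194.8, so country B offers 194.8, keeping 305.2.
Round 1 (country A proposes): rejecting gives country B an expected 0.6 × 305.2 + 0.4 × 138 = 238.32, so country A offers 238.32, keeping 261.68.

238.32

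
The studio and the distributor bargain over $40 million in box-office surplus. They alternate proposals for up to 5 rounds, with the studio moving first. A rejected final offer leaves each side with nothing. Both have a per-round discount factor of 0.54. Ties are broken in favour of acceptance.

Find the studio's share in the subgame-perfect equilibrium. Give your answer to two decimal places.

27.17

Round 5 (the studio proposes): the distributor will accept anything ≥ 0, so the studio offers 0 and keeps 40.
Round 4 (the distributor proposes): the studio can get 40 next round, worth 0.54 × 40 = 21.6 now. The distributor offers 21.6 and keeps 40 − 21.6 = 18.4.
Round 3 (the studio proposes): the distributor can get 18.4 next round, worth 0.54 × 18.4 = 9.936 now. The studio offers 9.936 and keeps 40 − 9.936 = 30.064.
Round 2 (the distributor proposes): the studio can get 30.064 next round, worth 0.54 × 30.064 = 16.23456 now. The distributor offers 16.23456 and keeps 40 − 16.23456 = 23.76544.
Round 1 (the studio proposes): the distributor can get 23.76544 next round, worth 0.54 × 23.76544 = 12.8333376 now. The studio offers 12.8333376 and keeps 40 − 12.8333376 = 27.1666624.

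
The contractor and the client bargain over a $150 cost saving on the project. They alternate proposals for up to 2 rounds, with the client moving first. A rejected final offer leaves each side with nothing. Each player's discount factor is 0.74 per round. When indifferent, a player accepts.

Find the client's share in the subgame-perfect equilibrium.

Round 2 (the contractor proposes): rejection yields 0 for the client; the contractor offers 0 and keeps 150.
Round 1 (the client proposes): the contractor can get 150 next round, worth 0.74 × 150 = 111 now; the client offers that and keeps 39.

39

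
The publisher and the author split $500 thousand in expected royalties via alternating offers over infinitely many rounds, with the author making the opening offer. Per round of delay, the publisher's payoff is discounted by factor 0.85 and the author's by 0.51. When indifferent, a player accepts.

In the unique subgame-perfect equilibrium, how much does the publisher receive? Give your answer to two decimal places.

In a stationary SPE each proposer offers the other exactly their discounted continuation value.
If the author keeps x when proposing and the publisher keeps y when proposing, then x = 500 − 0.85y and y = 500 − 0.51x.
Solving: x = 500(1 − 0.85) / (1 − 0.51·0.85) = 75 / 0.5665 ≈ 132.3919.
The publisher gets 500 − 132.3919 ≈ 367.6081.

367.61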